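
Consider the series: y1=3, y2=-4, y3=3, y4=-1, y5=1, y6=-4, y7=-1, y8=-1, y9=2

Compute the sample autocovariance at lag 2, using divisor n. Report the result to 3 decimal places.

Mean ȳ = (3 − 4 + 3 − 1 + 1 − 4 − 1 − 1 + 2)/9 = -0.2222
Σ_{t=1}^{7}(y_t−ȳ)(y_{t+2}−ȳ) = 20.4568
γ_2 = 20.4568 / 9 = 2.273

2.273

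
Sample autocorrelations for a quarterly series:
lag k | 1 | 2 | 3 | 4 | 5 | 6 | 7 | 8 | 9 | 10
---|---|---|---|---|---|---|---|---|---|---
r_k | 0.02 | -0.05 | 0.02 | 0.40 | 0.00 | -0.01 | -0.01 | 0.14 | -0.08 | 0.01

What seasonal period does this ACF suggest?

The largest autocorrelation is r_4 = 0.40; the remaining lags stay at or below 0.14.
The dominant spike at lag 4 indicates a seasonal period of 4.

4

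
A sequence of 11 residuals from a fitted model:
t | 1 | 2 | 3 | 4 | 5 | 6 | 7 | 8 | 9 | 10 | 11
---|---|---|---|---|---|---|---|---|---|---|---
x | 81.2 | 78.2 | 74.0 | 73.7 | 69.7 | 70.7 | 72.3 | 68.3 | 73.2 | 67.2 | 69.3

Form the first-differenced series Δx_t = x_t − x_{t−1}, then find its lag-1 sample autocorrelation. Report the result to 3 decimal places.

-0.621

First differences Δx: -3.0, -4.2, -0.3, -4.0, 1.0, 1.6, -4.0, 4.9, -6.0, 2.1
Mean of differences = -1.1900
Numerator Σ(Δx_t−Δx̄)(Δx_{t+1}−Δx̄) = -69.8461
Denominator Σ(Δx_t−Δx̄)² = 112.5490
r_1(Δx) = -69.8461 / 112.5490 = -0.621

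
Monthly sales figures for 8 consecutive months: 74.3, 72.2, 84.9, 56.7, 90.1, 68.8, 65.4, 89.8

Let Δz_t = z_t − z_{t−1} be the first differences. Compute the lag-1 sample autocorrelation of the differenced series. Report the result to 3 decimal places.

-0.657

First differences Δz: -2.1, 12.7, -28.2, 33.4, -21.3, -3.4, 24.4
Mean of differences = 2.2143
Numerator Σ(Δz_t−Δz̄)(Δz_{t+1}−Δz̄) = -2038.4959
Denominator Σ(Δz_t−Δz̄)² = 3102.7886
r_1(Δz) = -2038.4959 / 3102.7886 = -0.657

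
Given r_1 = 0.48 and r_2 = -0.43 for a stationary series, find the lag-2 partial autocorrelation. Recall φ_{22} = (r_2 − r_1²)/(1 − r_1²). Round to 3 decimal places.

φ_{22} = (r_2 − r_1²) / (1 − r_1²)
r_1² = (0.48)² = 0.2304
Numerator = -0.43 − 0.2304 = -0.6604; denominator = 1 − 0.2304 = 0.7696
φ_{22} = -0.6604 / 0.7696 = -0.858

-0.858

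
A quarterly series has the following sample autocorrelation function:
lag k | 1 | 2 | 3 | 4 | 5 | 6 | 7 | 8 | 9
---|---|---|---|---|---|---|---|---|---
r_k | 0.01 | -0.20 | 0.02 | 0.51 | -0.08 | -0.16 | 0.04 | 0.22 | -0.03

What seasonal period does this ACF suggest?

The largest autocorrelation is r_4 = 0.51, with a weaker echo at lag 8 (0.22); the remaining lags stay at or below 0.04.
The dominant spike at lag 4 indicates a seasonal period of 4.

4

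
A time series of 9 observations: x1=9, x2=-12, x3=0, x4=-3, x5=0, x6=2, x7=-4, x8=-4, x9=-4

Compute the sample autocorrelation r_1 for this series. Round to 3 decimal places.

-0.483

Mean x̄ = (9 − 12 + 0 − 3 + 0 + 2 − 4 − 4 − 4)/9 = -1.7778
Numerator Σ_{t=1}^{8}(x_t−x̄)(x_{t+1}−x̄) = -124.4938
Denominator Σ(x_t−x̄)² = 257.5556
r_1 = -124.4938 / 257.5556 = -0.483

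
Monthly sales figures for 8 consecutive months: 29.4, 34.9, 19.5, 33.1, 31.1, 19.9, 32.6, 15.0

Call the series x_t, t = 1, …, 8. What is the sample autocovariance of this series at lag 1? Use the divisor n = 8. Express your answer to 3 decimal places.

Mean x̄ = (29.4 + 34.9 + 19.5 + 33.1 + 31.1 + 19.9 + 32.6 + 15.0)/8 = 26.9375
Deviations: 2.4625, 7.9625, -7.4375, 6.1625, 4.1625, -7.0375, 5.6625, -11.9375
Σ_{t=1}^{7}(x_t−x̄)(x_{t+1}−x̄) = -196.5352
γ_1 = -196.5352 / 8 = -24.567

-24.567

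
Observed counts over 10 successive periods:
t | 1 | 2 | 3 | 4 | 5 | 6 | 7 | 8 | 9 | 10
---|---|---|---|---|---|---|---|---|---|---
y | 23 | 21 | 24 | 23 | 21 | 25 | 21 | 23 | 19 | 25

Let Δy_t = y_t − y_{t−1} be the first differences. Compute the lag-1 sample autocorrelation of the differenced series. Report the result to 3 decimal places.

-0.669

First differences Δy: -2, 3, -1, -2, 4, -4, 2, -4, 6
Mean of differences = 0.2222
Numerator Σ(Δy_t−Δȳ)(Δy_{t+1}−Δȳ) = -70.6049
Denominator Σ(Δy_t−Δȳ)² = 105.5556
r_1(Δy) = -70.6049 / 105.5556 = -0.669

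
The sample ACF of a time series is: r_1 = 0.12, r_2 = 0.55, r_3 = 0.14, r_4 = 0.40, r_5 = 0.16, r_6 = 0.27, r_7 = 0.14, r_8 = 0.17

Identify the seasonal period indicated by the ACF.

2

The largest autocorrelation is r_2 = 0.55, with weaker echoes at lags 4 (0.40), 6 (0.27) and 8 (0.17); the remaining lags stay at or below 0.16.
The dominant spike at lag 2 indicates a seasonal period of 2.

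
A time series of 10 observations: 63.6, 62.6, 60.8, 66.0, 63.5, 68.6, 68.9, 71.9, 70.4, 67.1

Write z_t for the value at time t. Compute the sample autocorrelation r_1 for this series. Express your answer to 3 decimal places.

0.609

Mean z̄ = (63.6 + 62.6 + 60.8 + 66.0 + 63.5 + 68.6 + 68.9 + 71.9 + 70.4 + 67.1)/10 = 66.3400
Numerator Σ_{t=1}^{9}(z_t−z̄)(z_{t+1}−z̄) = 73.0764
Denominator Σ(z_t−z̄)² = 120.0040
r_1 = 73.0764 / 120.0040 = 0.609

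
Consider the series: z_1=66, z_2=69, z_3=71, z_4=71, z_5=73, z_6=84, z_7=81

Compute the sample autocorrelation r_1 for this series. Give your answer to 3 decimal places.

Mean z̄ = (66 + 69 + 71 + 71 + 73 + 84 + 81)/7 = 73.5714
Deviations from mean: -7.5714, -4.5714, -2.5714, -2.5714, -0.5714, 10.4286, 7.4286
Σ(z_t−z̄)(z_{t+1}−z̄) = (34.6122) + (11.7551) + (6.6122) + (1.4694) + (-5.9592) + (77.4694) = 125.9592
Denominator Σ(z_t−z̄)² = 255.7143
r_1 = 125.9592 / 255.7143 = 0.493

0.493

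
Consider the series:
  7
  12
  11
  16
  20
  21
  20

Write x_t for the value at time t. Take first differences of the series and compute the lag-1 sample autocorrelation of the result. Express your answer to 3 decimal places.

-0.274

First differences Δx: 5, -1, 5, 4, 1, -1
Mean of differences = 2.1667
Numerator Σ(Δx_t−Δx̄)(Δx_{t+1}−Δx̄) = -11.1944
Denominator Σ(Δx_t−Δx̄)² = 40.8333
r_1(Δx) = -11.1944 / 40.8333 = -0.274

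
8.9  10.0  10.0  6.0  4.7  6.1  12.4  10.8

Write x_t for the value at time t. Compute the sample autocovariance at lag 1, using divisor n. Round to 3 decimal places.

Mean x̄ = (8.9 + 10.0 + 10.0 + 6.0 + 4.7 + 6.1 + 12.4 + 10.8)/8 = 8.6125
Deviations: 0.2875, 1.3875, 1.3875, -2.6125, -3.9125, -2.5125, 3.7875, 2.1875
Σ_{t=1}^{7}(x_t−x̄)(x_{t+1}−x̄) = 17.5198
γ_1 = 17.5198 / 8 = 2.190

2.190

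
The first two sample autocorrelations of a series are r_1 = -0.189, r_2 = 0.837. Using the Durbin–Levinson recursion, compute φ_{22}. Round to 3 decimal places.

0.831

φ_{22} = (r_2 − r_1²) / (1 − r_1²)
r_1² = (-0.189)² = 0.035721
Numerator = 0.837 − 0.0357 = 0.8013; denominator = 1 − 0.0357 = 0.9643
φ_{22} = 0.8013 / 0.9643 = 0.831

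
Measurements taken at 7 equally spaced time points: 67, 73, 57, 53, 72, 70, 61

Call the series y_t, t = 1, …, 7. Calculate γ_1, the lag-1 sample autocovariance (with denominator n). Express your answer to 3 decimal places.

-3.012

Mean ȳ = (67 + 73 + 57 + 53 + 72 + 70 + 61)/7 = 64.7143
Deviations: 2.2857, 8.2857, -7.7143, -11.7143, 7.2857, 5.2857, -3.7143
Σ_{t=1}^{6}(y_t−ȳ)(y_{t+1}−ȳ) = -21.0816
γ_1 = -21.0816 / 7 = -3.012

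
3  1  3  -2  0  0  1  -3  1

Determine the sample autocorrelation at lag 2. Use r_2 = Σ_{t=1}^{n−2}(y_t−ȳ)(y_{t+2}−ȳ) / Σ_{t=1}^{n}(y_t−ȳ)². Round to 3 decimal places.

0.208

Mean ȳ = (3 + 1 + 3 − 2 + 0 + 0 + 1 − 3 + 1)/9 = 0.4444
Numerator Σ_{t=1}^{7}(y_t−ȳ)(y_{t+2}−ȳ) = 6.7160
Denominator Σ(y_t−ȳ)² = 32.2222
r_2 = 6.7160 / 32.2222 = 0.208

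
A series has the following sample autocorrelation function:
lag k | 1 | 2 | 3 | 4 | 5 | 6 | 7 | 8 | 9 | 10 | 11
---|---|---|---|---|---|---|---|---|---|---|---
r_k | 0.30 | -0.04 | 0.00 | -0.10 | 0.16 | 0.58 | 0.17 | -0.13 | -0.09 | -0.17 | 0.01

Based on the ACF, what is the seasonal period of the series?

6

The largest autocorrelation is r_6 = 0.58; the remaining lags stay at or below 0.30.
The dominant spike at lag 6 indicates a seasonal period of 6.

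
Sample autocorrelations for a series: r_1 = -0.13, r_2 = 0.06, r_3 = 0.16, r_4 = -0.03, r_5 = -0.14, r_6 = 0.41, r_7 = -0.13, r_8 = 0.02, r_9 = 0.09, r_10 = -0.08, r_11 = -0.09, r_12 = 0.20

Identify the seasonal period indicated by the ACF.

6

The largest autocorrelation is r_6 = 0.41, with a weaker echo at lag 12 (0.20); the remaining lags stay at or below 0.16.
The dominant spike at lag 6 indicates a seasonal period of 6.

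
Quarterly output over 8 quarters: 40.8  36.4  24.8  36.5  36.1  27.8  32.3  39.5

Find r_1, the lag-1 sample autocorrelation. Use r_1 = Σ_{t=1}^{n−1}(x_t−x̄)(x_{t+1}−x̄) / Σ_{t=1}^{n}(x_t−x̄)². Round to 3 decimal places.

Mean x̄ = (40.8 + 36.4 + 24.8 + 36.5 + 36.1 + 27.8 + 32.3 + 39.5)/8 = 34.2750
Numerator Σ_{t=1}^{7}(x_t−x̄)(x_{t+1}−x̄) = -32.6381
Denominator Σ(x_t−x̄)² = 218.2750
r_1 = -32.6381 / 218.2750 = -0.150

-0.150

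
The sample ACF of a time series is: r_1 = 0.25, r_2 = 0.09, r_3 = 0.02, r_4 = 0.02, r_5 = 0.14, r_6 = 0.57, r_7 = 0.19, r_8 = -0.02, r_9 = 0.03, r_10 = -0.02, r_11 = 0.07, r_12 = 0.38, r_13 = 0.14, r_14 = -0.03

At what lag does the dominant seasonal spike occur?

The largest autocorrelation is r_6 = 0.57, with a weaker echo at lag 12 (0.38); the remaining lags stay at or below 0.25. The elevated value at lag 1 (0.25), dropping to 0.09 at lag 2, reflects decaying short-term dependence rather than seasonality.
The dominant spike at lag 6 indicates a seasonal period of 6.

6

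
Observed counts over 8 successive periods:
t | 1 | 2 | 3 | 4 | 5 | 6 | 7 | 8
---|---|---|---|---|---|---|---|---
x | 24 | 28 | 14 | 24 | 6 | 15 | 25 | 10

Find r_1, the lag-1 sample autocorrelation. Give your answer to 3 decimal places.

Mean x̄ = (24 + 28 + 14 + 24 + 6 + 15 + 25 + 10)/8 = 18.2500
Numerator Σ_{t=1}^{7}(x_t−x̄)(x_{t+1}−x̄) = -118.0625
Denominator Σ(x_t−x̄)² = 453.5000
r_1 = -118.0625 / 453.5000 = -0.260

-0.260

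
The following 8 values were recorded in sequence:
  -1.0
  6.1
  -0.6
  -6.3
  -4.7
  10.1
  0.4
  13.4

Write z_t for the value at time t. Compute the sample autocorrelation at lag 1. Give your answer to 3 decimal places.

Mean z̄ = (-1.0 + 6.1 − 0.6 − 6.3 − 4.7 + 10.1 + 0.4 + 13.4)/8 = 2.1750
Deviations from mean: -3.1750, 3.9250, -2.7750, -8.4750, -6.8750, 7.9250, -1.7750, 11.2250
Σ(z_t−z̄)(z_{t+1}−z̄) = (-12.4619) + (-10.8919) + (23.5181) + (58.2656) + (-54.4844) + (-14.0669) + (-19.9244) = -30.0456
Denominator Σ(z_t−z̄)² = 344.2350
r_1 = -30.0456 / 344.2350 = -0.087

-0.087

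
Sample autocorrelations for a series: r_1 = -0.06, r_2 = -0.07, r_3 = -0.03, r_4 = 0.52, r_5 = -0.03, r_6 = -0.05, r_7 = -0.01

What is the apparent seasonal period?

4

The largest autocorrelation is r_4 = 0.52; the remaining lags stay at or below -0.01.
The dominant spike at lag 4 indicates a seasonal period of 4.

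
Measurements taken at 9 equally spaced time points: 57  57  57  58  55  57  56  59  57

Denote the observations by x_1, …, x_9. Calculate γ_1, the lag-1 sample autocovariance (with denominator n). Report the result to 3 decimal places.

-0.444

Mean x̄ = (57 + 57 + 57 + 58 + 55 + 57 + 56 + 59 + 57)/9 = 57.0000
Σ_{t=1}^{8}(x_t−x̄)(x_{t+1}−x̄) = -4.0000
γ_1 = -4.0000 / 9 = -0.444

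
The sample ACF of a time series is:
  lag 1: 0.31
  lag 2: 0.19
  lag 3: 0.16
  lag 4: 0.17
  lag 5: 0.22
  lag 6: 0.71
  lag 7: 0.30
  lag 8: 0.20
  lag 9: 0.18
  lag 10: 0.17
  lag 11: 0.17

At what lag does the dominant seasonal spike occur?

6

The largest autocorrelation is r_6 = 0.71; the remaining lags stay at or below 0.31. The elevated value at lag 1 (0.31), dropping to 0.19 at lag 2, reflects decaying short-term dependence rather than seasonality.
The dominant spike at lag 6 indicates a seasonal period of 6.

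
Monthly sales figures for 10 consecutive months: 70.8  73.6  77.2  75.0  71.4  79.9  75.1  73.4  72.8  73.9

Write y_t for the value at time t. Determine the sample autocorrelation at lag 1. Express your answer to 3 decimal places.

-0.156

Mean ȳ = (70.8 + 73.6 + 77.2 + 75.0 + 71.4 + 79.9 + 75.1 + 73.4 + 72.8 + 73.9)/10 = 74.3100
Numerator Σ_{t=1}^{9}(y_t−ȳ)(y_{t+1}−ȳ) = -10.1501
Denominator Σ(y_t−ȳ)² = 65.2690
r_1 = -10.1501 / 65.2690 = -0.156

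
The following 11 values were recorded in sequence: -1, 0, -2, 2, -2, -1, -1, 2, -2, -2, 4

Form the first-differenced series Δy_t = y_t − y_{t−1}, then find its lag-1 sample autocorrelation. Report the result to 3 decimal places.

-0.427

First differences Δy: 1, -2, 4, -4, 1, 0, 3, -4, 0, 6
Mean of differences = 0.5000
Numerator Σ(Δy_t−Δȳ)(Δy_{t+1}−Δȳ) = -41.2500
Denominator Σ(Δy_t−Δȳ)² = 96.5000
r_1(Δy) = -41.2500 / 96.5000 = -0.427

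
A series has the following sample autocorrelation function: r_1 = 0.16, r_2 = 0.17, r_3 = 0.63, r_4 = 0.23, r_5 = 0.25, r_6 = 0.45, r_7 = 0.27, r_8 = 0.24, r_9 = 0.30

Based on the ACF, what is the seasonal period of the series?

The largest autocorrelation is r_3 = 0.63, with weaker echoes at lags 6 (0.45) and 9 (0.30); the remaining lags stay at or below 0.27.
The dominant spike at lag 3 indicates a seasonal period of 3.

3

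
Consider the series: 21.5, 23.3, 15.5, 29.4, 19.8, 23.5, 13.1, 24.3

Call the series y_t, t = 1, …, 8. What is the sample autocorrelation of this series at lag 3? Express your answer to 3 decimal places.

-0.456

Mean ȳ = (21.5 + 23.3 + 15.5 + 29.4 + 19.8 + 23.5 + 13.1 + 24.3)/8 = 21.3000
Deviations from mean: 0.2000, 2.0000, -5.8000, 8.1000, -1.5000, 2.2000, -8.2000, 3.0000
Numerator Σ_{t=1}^{5}(y_t−ȳ)(y_{t+3}−ȳ) = -85.0600
Denominator Σ(y_t−ȳ)² = 186.6200
r_3 = -85.0600 / 186.6200 = -0.456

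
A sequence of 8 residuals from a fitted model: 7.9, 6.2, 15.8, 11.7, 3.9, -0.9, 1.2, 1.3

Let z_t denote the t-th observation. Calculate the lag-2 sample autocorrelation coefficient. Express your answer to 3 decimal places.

Mean z̄ = (7.9 + 6.2 + 15.8 + 11.7 + 3.9 − 0.9 + 1.2 + 1.3)/8 = 5.8875
Deviations from mean: 2.0125, 0.3125, 9.9125, 5.8125, -1.9875, -6.7875, -4.6875, -4.5875
Numerator Σ_{t=1}^{6}(z_t−z̄)(z_{t+2}−z̄) = 3.0659
Denominator Σ(z_t−z̄)² = 229.2288
r_2 = 3.0659 / 229.2288 = 0.013

0.013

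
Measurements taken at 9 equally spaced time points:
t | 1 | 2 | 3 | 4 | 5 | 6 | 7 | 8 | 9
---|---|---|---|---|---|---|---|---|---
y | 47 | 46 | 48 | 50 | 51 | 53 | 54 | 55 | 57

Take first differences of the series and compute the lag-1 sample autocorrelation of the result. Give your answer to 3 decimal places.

-0.242

First differences Δy: -1, 2, 2, 1, 2, 1, 1, 2
Mean of differences = 1.2500
Numerator Σ(Δy_t−Δȳ)(Δy_{t+1}−Δȳ) = -1.8125
Denominator Σ(Δy_t−Δȳ)² = 7.5000
r_1(Δy) = -1.8125 / 7.5000 = -0.242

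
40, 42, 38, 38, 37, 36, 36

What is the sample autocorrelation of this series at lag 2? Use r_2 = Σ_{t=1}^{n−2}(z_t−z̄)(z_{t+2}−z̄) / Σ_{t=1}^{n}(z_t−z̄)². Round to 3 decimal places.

0.073

Mean z̄ = (40 + 42 + 38 + 38 + 37 + 36 + 36)/7 = 38.1429
Deviations from mean: 1.8571, 3.8571, -0.1429, -0.1429, -1.1429, -2.1429, -2.1429
Σ(z_t−z̄)(z_{t+2}−z̄) = (-0.2653) + (-0.5510) + (0.1633) + (0.3061) + (2.4490) = 2.1020
Denominator Σ(z_t−z̄)² = 28.8571
r_2 = 2.1020 / 28.8571 = 0.073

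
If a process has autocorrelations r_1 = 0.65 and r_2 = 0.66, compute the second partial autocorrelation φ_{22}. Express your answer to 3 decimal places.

0.411

φ_{22} = (r_2 − r_1²) / (1 − r_1²)
r_1² = (0.65)² = 0.4225
Numerator = 0.66 − 0.4225 = 0.2375; denominator = 1 − 0.4225 = 0.5775
φ_{22} = 0.2375 / 0.5775 = 0.411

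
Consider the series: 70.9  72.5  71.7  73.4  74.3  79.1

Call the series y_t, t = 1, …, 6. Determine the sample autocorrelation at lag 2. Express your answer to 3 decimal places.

0.070

Mean ȳ = (70.9 + 72.5 + 71.7 + 73.4 + 74.3 + 79.1)/6 = 73.6500
Deviations from mean: -2.7500, -1.1500, -1.9500, -0.2500, 0.6500, 5.4500
Numerator Σ_{t=1}^{4}(y_t−ȳ)(y_{t+2}−ȳ) = 3.0200
Denominator Σ(y_t−ȳ)² = 42.8750
r_2 = 3.0200 / 42.8750 = 0.070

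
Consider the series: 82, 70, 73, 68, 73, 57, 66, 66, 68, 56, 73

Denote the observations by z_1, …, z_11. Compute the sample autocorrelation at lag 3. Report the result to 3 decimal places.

Mean z̄ = (82 + 70 + 73 + 68 + 73 + 57 + 66 + 66 + 68 + 56 + 73)/11 = 68.3636
Numerator Σ_{t=1}^{8}(z_t−z̄)(z_{t+3}−z̄) = -37.7603
Denominator Σ(z_t−z̄)² = 546.5455
r_3 = -37.7603 / 546.5455 = -0.069

-0.069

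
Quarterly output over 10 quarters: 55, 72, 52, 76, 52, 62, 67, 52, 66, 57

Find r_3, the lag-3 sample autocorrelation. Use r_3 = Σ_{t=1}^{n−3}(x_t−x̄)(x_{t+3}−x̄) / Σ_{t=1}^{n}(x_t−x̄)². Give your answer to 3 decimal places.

Mean x̄ = (55 + 72 + 52 + 76 + 52 + 62 + 67 + 52 + 66 + 57)/10 = 61.1000
Numerator Σ_{t=1}^{7}(x_t−x̄)(x_{t+3}−x̄) = -47.3300
Denominator Σ(x_t−x̄)² = 702.9000
r_3 = -47.3300 / 702.9000 = -0.067

-0.067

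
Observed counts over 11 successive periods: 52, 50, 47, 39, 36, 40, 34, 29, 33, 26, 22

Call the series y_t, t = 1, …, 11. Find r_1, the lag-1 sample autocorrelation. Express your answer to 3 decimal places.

Mean ȳ = (52 + 50 + 47 + 39 + 36 + 40 + 34 + 29 + 33 + 26 + 22)/11 = 37.0909
Numerator Σ_{t=1}^{10}(y_t−ȳ)(y_{t+1}−ȳ) = 595.9008
Denominator Σ(y_t−ȳ)² = 942.9091
r_1 = 595.9008 / 942.9091 = 0.632

0.632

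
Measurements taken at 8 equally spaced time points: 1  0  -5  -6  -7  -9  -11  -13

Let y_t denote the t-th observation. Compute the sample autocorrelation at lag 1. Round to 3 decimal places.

Mean ȳ = (1 + 0 − 5 − 6 − 7 − 9 − 11 − 13)/8 = -6.2500
Deviations from mean: 7.2500, 6.2500, 1.2500, 0.2500, -0.7500, -2.7500, -4.7500, -6.7500
Numerator Σ_{t=1}^{7}(y_t−ȳ)(y_{t+1}−ȳ) = 100.4375
Denominator Σ(y_t−ȳ)² = 169.5000
r_1 = 100.4375 / 169.5000 = 0.593

0.593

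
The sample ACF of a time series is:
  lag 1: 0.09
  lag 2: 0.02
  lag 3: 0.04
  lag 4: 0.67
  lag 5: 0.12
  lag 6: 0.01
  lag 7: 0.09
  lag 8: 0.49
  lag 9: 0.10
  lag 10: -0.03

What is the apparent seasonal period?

4

The largest autocorrelation is r_4 = 0.67, with a weaker echo at lag 8 (0.49); the remaining lags stay at or below 0.12.
The dominant spike at lag 4 indicates a seasonal period of 4.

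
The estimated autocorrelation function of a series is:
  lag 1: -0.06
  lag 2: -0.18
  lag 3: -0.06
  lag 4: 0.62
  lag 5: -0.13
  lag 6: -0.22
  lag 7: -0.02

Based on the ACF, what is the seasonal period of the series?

4

The largest autocorrelation is r_4 = 0.62; the remaining lags stay at or below -0.02.
The dominant spike at lag 4 indicates a seasonal period of 4.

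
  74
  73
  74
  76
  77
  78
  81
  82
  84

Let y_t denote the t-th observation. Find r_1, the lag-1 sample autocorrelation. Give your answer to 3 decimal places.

Mean ȳ = (74 + 73 + 74 + 76 + 77 + 78 + 81 + 82 + 84)/9 = 77.6667
Numerator Σ_{t=1}^{8}(y_t−ȳ)(y_{t+1}−ȳ) = 84.2222
Denominator Σ(y_t−ȳ)² = 122.0000
r_1 = 84.2222 / 122.0000 = 0.690

0.690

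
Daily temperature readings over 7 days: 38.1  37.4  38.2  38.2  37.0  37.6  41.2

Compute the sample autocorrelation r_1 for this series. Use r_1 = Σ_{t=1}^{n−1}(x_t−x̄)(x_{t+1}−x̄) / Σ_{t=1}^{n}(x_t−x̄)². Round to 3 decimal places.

Mean x̄ = (38.1 + 37.4 + 38.2 + 38.2 + 37.0 + 37.6 + 41.2)/7 = 38.2429
Deviations from mean: -0.1429, -0.8429, -0.0429, -0.0429, -1.2429, -0.6429, 2.9571
Σ(x_t−x̄)(x_{t+1}−x̄) = (0.1204) + (0.0361) + (0.0018) + (0.0533) + (0.7990) + (-1.9010) = -0.8904
Denominator Σ(x_t−x̄)² = 11.4371
r_1 = -0.8904 / 11.4371 = -0.078

-0.078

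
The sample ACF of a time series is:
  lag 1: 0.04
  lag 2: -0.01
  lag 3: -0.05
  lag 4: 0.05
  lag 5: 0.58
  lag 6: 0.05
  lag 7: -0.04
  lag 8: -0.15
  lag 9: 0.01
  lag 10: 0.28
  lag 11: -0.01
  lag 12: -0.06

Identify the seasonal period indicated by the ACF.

5

The largest autocorrelation is r_5 = 0.58, with a weaker echo at lag 10 (0.28); the remaining lags stay at or below 0.05.
The dominant spike at lag 5 indicates a seasonal period of 5.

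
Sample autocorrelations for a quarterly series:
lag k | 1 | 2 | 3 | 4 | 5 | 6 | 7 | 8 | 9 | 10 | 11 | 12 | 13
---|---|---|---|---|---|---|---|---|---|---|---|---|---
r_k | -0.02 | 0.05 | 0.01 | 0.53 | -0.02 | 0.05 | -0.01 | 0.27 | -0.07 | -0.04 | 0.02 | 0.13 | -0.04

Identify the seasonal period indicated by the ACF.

4

The largest autocorrelation is r_4 = 0.53, with a weaker echo at lag 8 (0.27); the remaining lags stay at or below 0.13.
The dominant spike at lag 4 indicates a seasonal period of 4.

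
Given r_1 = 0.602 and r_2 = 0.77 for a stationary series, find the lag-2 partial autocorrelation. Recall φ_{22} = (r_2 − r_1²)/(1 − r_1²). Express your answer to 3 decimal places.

φ_{22} = (r_2 − r_1²) / (1 − r_1²)
r_1² = (0.602)² = 0.362404
Numerator = 0.77 − 0.3624 = 0.4076; denominator = 1 − 0.3624 = 0.6376
φ_{22} = 0.4076 / 0.6376 = 0.639

0.639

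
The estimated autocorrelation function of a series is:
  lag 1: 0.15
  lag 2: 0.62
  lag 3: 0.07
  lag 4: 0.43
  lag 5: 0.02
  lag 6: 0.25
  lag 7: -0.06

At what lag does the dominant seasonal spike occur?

The largest autocorrelation is r_2 = 0.62, with weaker echoes at lags 4 (0.43) and 6 (0.25); the remaining lags stay at or below 0.15.
The dominant spike at lag 2 indicates a seasonal period of 2.

2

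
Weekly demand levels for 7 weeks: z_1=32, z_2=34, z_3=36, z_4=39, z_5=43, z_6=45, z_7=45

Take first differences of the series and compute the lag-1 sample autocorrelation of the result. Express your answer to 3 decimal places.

0.167

First differences Δz: 2, 2, 3, 4, 2, 0
Mean of differences = 2.1667
Numerator Σ(Δz_t−Δz̄)(Δz_{t+1}−Δz̄) = 1.4722
Denominator Σ(Δz_t−Δz̄)² = 8.8333
r_1(Δz) = 1.4722 / 8.8333 = 0.167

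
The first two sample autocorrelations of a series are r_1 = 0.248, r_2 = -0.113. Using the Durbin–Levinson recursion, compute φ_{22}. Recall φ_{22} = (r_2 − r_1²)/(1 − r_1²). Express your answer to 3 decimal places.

-0.186

φ_{22} = (r_2 − r_1²) / (1 − r_1²)
r_1² = (0.248)² = 0.061504
Numerator = -0.113 − 0.0615 = -0.1745; denominator = 1 − 0.0615 = 0.9385
φ_{22} = -0.1745 / 0.9385 = -0.186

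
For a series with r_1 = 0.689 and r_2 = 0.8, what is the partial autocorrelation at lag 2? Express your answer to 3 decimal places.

0.619

φ_{22} = (r_2 − r_1²) / (1 − r_1²)
r_1² = (0.689)² = 0.474721
Numerator = 0.8 − 0.4747 = 0.3253; denominator = 1 − 0.4747 = 0.5253
φ_{22} = 0.3253 / 0.5253 = 0.619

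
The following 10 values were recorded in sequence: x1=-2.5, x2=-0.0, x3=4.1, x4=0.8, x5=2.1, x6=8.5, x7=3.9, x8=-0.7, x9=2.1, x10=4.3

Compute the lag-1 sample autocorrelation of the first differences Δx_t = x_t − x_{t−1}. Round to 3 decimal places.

First differences Δx: 2.5, 4.1, -3.3, 1.3, 6.4, -4.6, -4.6, 2.8, 2.2
Mean of differences = 0.7556
Numerator Σ(Δx_t−Δx̄)(Δx_{t+1}−Δx̄) = -16.4075
Denominator Σ(Δx_t−Δx̄)² = 126.4622
r_1(Δx) = -16.4075 / 126.4622 = -0.130

-0.130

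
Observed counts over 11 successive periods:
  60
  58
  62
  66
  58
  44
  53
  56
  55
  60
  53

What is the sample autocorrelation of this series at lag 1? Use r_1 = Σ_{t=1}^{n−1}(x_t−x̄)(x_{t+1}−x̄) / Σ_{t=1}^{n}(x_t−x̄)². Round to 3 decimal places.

Mean x̄ = (60 + 58 + 62 + 66 + 58 + 44 + 53 + 56 + 55 + 60 + 53)/11 = 56.8182
Numerator Σ_{t=1}^{10}(x_t−x̄)(x_{t+1}−x̄) = 88.7851
Denominator Σ(x_t−x̄)² = 331.6364
r_1 = 88.7851 / 331.6364 = 0.268

0.268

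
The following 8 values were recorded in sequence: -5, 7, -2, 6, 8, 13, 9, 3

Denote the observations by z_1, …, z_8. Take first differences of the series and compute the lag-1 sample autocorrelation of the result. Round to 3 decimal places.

-0.426

First differences Δz: 12, -9, 8, 2, 5, -4, -6
Mean of differences = 1.1429
Numerator Σ(Δz_t−Δz̄)(Δz_{t+1}−Δz̄) = -153.5918
Denominator Σ(Δz_t−Δz̄)² = 360.8571
r_1(Δz) = -153.5918 / 360.8571 = -0.426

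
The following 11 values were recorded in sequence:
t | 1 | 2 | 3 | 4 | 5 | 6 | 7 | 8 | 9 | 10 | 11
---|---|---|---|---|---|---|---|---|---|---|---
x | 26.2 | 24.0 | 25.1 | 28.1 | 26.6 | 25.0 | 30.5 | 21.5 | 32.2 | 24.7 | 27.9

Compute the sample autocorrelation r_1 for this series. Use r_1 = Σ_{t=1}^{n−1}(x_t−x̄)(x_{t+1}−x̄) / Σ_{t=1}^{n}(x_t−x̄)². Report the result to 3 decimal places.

Mean x̄ = (26.2 + 24.0 + 25.1 + 28.1 + 26.6 + 25.0 + 30.5 + 21.5 + 32.2 + 24.7 + 27.9)/11 = 26.5273
Numerator Σ_{t=1}^{10}(x_t−x̄)(x_{t+1}−x̄) = -65.2389
Denominator Σ(x_t−x̄)² = 91.8018
r_1 = -65.2389 / 91.8018 = -0.711

-0.711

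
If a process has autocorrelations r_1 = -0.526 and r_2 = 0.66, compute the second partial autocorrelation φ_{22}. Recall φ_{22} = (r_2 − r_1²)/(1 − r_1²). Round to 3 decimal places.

φ_{22} = (r_2 − r_1²) / (1 − r_1²)
r_1² = (-0.526)² = 0.276676
Numerator = 0.66 − 0.2767 = 0.3833; denominator = 1 − 0.2767 = 0.7233
φ_{22} = 0.3833 / 0.7233 = 0.530

0.530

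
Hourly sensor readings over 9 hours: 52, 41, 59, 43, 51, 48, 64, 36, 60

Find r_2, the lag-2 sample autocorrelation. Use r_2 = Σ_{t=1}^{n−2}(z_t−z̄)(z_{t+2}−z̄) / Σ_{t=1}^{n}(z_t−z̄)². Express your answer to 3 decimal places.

Mean z̄ = (52 + 41 + 59 + 43 + 51 + 48 + 64 + 36 + 60)/9 = 50.4444
Numerator Σ_{t=1}^{7}(z_t−z̄)(z_{t+2}−z̄) = 278.9383
Denominator Σ(z_t−z̄)² = 710.2222
r_2 = 278.9383 / 710.2222 = 0.393

0.393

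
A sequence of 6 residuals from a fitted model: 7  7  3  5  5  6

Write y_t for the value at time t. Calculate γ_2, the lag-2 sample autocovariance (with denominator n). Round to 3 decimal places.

Mean ȳ = (7 + 7 + 3 + 5 + 5 + 6)/6 = 5.5000
Deviations: 1.5000, 1.5000, -2.5000, -0.5000, -0.5000, 0.5000
Σ_{t=1}^{4}(y_t−ȳ)(y_{t+2}−ȳ) = -3.5000
γ_2 = -3.5000 / 6 = -0.583

-0.583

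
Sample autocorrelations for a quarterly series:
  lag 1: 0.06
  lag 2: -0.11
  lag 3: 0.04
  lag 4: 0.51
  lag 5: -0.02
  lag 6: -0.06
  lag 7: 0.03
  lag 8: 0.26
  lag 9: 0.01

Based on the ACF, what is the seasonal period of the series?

4

The largest autocorrelation is r_4 = 0.51, with a weaker echo at lag 8 (0.26); the remaining lags stay at or below 0.06.
The dominant spike at lag 4 indicates a seasonal period of 4.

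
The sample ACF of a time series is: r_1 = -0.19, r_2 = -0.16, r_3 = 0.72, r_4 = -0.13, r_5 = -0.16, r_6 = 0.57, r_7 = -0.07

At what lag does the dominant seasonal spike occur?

The largest autocorrelation is r_3 = 0.72, with a weaker echo at lag 6 (0.57); the remaining lags stay at or below -0.07.
The dominant spike at lag 3 indicates a seasonal period of 3.

3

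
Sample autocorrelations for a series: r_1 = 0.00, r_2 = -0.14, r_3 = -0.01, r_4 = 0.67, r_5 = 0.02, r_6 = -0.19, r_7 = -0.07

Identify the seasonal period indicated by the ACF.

The largest autocorrelation is r_4 = 0.67; the remaining lags stay at or below 0.02.
The dominant spike at lag 4 indicates a seasonal period of 4.

4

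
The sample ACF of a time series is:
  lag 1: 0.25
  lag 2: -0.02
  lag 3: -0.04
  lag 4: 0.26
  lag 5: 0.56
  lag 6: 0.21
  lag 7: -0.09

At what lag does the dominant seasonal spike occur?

The largest autocorrelation is r_5 = 0.56; the remaining lags stay at or below 0.26.
The dominant spike at lag 5 indicates a seasonal period of 5.

5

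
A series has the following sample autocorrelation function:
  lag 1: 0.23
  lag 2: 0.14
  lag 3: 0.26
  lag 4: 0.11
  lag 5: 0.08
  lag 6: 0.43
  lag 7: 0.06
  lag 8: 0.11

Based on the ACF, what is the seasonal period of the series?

The largest autocorrelation is r_6 = 0.43; the remaining lags stay at or below 0.26. The elevated value at lag 1 (0.23), dropping to 0.14 at lag 2, reflects decaying short-term dependence rather than seasonality.
The dominant spike at lag 6 indicates a seasonal period of 6.

6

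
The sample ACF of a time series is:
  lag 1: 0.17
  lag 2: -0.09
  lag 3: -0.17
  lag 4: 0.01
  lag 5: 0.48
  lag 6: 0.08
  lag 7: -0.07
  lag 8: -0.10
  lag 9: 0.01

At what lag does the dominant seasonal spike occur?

5

The largest autocorrelation is r_5 = 0.48; the remaining lags stay at or below 0.17.
The dominant spike at lag 5 indicates a seasonal period of 5.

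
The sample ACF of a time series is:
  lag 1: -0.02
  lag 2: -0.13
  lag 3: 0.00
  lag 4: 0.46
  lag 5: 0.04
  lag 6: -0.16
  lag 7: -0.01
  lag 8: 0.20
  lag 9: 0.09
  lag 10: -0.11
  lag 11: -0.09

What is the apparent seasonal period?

The largest autocorrelation is r_4 = 0.46, with a weaker echo at lag 8 (0.20); the remaining lags stay at or below 0.09.
The dominant spike at lag 4 indicates a seasonal period of 4.

4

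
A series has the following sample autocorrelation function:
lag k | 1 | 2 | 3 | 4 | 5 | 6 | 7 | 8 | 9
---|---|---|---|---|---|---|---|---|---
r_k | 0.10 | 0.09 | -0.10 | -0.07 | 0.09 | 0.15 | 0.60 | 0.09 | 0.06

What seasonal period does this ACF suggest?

7

The largest autocorrelation is r_7 = 0.60; the remaining lags stay at or below 0.15.
The dominant spike at lag 7 indicates a seasonal period of 7.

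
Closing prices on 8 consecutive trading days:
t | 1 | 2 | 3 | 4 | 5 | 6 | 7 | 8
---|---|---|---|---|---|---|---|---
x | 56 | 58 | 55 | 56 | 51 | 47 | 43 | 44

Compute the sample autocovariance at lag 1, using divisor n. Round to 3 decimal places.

Mean x̄ = (56 + 58 + 55 + 56 + 51 + 47 + 43 + 44)/8 = 51.2500
Deviations: 4.7500, 6.7500, 3.7500, 4.7500, -0.2500, -4.2500, -8.2500, -7.2500
Σ_{t=1}^{7}(x_t−x̄)(x_{t+1}−x̄) = 169.9375
γ_1 = 169.9375 / 8 = 21.242

21.242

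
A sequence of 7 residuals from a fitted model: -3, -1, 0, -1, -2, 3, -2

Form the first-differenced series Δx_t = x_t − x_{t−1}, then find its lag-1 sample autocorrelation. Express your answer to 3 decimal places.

-0.505

First differences Δx: 2, 1, -1, -1, 5, -5
Mean of differences = 0.1667
Numerator Σ(Δx_t−Δx̄)(Δx_{t+1}−Δx̄) = -28.6944
Denominator Σ(Δx_t−Δx̄)² = 56.8333
r_1(Δx) = -28.6944 / 56.8333 = -0.505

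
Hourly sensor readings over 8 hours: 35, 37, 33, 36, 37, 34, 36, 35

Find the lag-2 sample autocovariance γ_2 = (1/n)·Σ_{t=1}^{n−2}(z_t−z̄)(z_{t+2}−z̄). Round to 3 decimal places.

Mean z̄ = (35 + 37 + 33 + 36 + 37 + 34 + 36 + 35)/8 = 35.3750
Deviations: -0.3750, 1.6250, -2.3750, 0.6250, 1.6250, -1.3750, 0.6250, -0.3750
Σ_{t=1}^{6}(z_t−z̄)(z_{t+2}−z̄) = -1.2813
γ_2 = -1.2813 / 8 = -0.160

-0.160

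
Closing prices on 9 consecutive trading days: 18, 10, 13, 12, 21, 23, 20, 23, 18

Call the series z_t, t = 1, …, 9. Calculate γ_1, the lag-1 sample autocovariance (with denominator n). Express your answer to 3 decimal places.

Mean z̄ = (18 + 10 + 13 + 12 + 21 + 23 + 20 + 23 + 18)/9 = 17.5556
Σ_{t=1}^{8}(z_t−z̄)(z_{t+1}−z̄) = 85.0247
γ_1 = 85.0247 / 9 = 9.447

9.447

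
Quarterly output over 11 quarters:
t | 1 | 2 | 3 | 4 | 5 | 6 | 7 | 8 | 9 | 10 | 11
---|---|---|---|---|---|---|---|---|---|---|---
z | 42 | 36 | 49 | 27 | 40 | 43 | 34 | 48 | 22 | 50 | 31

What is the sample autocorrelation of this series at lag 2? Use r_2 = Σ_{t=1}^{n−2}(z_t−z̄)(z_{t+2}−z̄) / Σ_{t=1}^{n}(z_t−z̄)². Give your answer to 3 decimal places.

0.435

Mean z̄ = (42 + 36 + 49 + 27 + 40 + 43 + 34 + 48 + 22 + 50 + 31)/11 = 38.3636
Numerator Σ_{t=1}^{9}(z_t−z̄)(z_{t+2}−z̄) = 371.8264
Denominator Σ(z_t−z̄)² = 854.5455
r_2 = 371.8264 / 854.5455 = 0.435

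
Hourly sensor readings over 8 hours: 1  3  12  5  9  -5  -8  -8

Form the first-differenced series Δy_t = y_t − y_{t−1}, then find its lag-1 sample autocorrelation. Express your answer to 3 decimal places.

First differences Δy: 2, 9, -7, 4, -14, -3, 0
Mean of differences = -1.2857
Numerator Σ(Δy_t−Δȳ)(Δy_{t+1}−Δȳ) = -102.7959
Denominator Σ(Δy_t−Δȳ)² = 343.4286
r_1(Δy) = -102.7959 / 343.4286 = -0.299

-0.299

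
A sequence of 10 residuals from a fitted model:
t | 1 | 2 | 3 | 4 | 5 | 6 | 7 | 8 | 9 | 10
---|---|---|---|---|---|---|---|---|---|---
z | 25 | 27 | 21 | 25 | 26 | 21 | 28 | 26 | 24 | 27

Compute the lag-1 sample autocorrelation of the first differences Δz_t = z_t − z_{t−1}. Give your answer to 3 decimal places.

-0.592

First differences Δz: 2, -6, 4, 1, -5, 7, -2, -2, 3
Mean of differences = 0.2222
Numerator Σ(Δz_t−Δz̄)(Δz_{t+1}−Δz̄) = -87.3827
Denominator Σ(Δz_t−Δz̄)² = 147.5556
r_1(Δz) = -87.3827 / 147.5556 = -0.592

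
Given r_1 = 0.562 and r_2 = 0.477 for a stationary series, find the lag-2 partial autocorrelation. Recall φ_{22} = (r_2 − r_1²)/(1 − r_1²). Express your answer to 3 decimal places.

φ_{22} = (r_2 − r_1²) / (1 − r_1²)
r_1² = (0.562)² = 0.315844
Numerator = 0.477 − 0.3158 = 0.1612; denominator = 1 − 0.3158 = 0.6842
φ_{22} = 0.1612 / 0.6842 = 0.236

0.236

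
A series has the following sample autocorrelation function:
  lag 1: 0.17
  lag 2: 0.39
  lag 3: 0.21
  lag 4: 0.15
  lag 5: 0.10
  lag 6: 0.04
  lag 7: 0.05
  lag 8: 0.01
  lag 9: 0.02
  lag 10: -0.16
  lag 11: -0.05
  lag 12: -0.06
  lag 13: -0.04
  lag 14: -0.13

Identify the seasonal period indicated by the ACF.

The largest autocorrelation is r_2 = 0.39; the remaining lags stay at or below 0.21.
The dominant spike at lag 2 indicates a seasonal period of 2.

2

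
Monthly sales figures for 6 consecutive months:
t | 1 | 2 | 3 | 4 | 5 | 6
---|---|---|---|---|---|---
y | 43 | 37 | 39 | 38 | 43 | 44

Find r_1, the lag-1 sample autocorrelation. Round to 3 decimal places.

0.078

Mean ȳ = (43 + 37 + 39 + 38 + 43 + 44)/6 = 40.6667
Deviations from mean: 2.3333, -3.6667, -1.6667, -2.6667, 2.3333, 3.3333
Numerator Σ_{t=1}^{5}(y_t−ȳ)(y_{t+1}−ȳ) = 3.5556
Denominator Σ(y_t−ȳ)² = 45.3333
r_1 = 3.5556 / 45.3333 = 0.078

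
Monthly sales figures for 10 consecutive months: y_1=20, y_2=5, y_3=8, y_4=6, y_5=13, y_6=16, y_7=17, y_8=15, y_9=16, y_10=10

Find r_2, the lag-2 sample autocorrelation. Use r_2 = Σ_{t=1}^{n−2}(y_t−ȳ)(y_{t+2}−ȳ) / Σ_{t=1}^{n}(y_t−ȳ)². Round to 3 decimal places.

Mean ȳ = (20 + 5 + 8 + 6 + 13 + 16 + 17 + 15 + 16 + 10)/10 = 12.6000
Numerator Σ_{t=1}^{8}(y_t−ȳ)(y_{t+2}−ȳ) = 10.4800
Denominator Σ(y_t−ȳ)² = 232.4000
r_2 = 10.4800 / 232.4000 = 0.045

0.045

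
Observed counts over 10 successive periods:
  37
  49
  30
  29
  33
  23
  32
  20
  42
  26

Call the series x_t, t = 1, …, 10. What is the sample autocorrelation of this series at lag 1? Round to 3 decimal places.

-0.196

Mean x̄ = (37 + 49 + 30 + 29 + 33 + 23 + 32 + 20 + 42 + 26)/10 = 32.1000
Numerator Σ_{t=1}^{9}(x_t−x̄)(x_{t+1}−x̄) = -135.2100
Denominator Σ(x_t−x̄)² = 688.9000
r_1 = -135.2100 / 688.9000 = -0.196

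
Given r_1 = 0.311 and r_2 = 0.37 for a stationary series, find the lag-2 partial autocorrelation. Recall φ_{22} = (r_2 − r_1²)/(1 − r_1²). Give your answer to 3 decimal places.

0.303

φ_{22} = (r_2 − r_1²) / (1 − r_1²)
r_1² = (0.311)² = 0.096721
Numerator = 0.37 − 0.0967 = 0.2733; denominator = 1 − 0.0967 = 0.9033
φ_{22} = 0.2733 / 0.9033 = 0.303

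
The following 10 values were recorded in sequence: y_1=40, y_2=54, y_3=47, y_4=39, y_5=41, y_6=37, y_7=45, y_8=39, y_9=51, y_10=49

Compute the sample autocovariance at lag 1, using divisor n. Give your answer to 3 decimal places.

-0.124

Mean ȳ = (40 + 54 + 47 + 39 + 41 + 37 + 45 + 39 + 51 + 49)/10 = 44.2000
Σ_{t=1}^{9}(y_t−ȳ)(y_{t+1}−ȳ) = -1.2400
γ_1 = -1.2400 / 10 = -0.124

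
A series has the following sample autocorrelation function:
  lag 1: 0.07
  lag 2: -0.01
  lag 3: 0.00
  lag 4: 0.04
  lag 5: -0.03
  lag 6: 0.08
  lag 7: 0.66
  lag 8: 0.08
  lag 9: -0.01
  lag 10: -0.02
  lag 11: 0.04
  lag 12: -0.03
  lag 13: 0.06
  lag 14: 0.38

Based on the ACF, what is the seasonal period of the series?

The largest autocorrelation is r_7 = 0.66, with a weaker echo at lag 14 (0.38); the remaining lags stay at or below 0.08.
The dominant spike at lag 7 indicates a seasonal period of 7.

7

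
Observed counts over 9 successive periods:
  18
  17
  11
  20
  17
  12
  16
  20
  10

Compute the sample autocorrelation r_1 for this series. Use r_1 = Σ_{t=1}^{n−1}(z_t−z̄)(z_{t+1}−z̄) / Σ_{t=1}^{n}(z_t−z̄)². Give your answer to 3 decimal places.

Mean z̄ = (18 + 17 + 11 + 20 + 17 + 12 + 16 + 20 + 10)/9 = 15.6667
Numerator Σ_{t=1}^{8}(z_t−z̄)(z_{t+1}−z̄) = -46.7778
Denominator Σ(z_t−z̄)² = 114.0000
r_1 = -46.7778 / 114.0000 = -0.410

-0.410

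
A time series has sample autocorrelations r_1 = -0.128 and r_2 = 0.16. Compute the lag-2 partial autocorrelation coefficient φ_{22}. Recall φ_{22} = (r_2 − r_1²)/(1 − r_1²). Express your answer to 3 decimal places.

φ_{22} = (r_2 − r_1²) / (1 − r_1²)
r_1² = (-0.128)² = 0.016384
Numerator = 0.16 − 0.0164 = 0.1436; denominator = 1 − 0.0164 = 0.9836
φ_{22} = 0.1436 / 0.9836 = 0.146

0.146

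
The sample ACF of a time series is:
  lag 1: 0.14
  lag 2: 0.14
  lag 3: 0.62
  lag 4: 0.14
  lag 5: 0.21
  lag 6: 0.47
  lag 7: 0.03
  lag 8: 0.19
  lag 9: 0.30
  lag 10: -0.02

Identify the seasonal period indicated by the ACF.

The largest autocorrelation is r_3 = 0.62, with weaker echoes at lags 6 (0.47) and 9 (0.30); the remaining lags stay at or below 0.21.
The dominant spike at lag 3 indicates a seasonal period of 3.

3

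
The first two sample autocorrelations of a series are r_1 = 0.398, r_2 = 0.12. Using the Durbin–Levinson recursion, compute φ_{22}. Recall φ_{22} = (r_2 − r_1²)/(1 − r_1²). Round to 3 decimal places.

-0.046

φ_{22} = (r_2 − r_1²) / (1 − r_1²)
r_1² = (0.398)² = 0.158404
Numerator = 0.12 − 0.1584 = -0.0384; denominator = 1 − 0.1584 = 0.8416
φ_{22} = -0.0384 / 0.8416 = -0.046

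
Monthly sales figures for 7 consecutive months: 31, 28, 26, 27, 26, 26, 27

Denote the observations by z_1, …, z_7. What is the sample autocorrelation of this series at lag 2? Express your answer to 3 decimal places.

-0.133

Mean z̄ = (31 + 28 + 26 + 27 + 26 + 26 + 27)/7 = 27.2857
Deviations from mean: 3.7143, 0.7143, -1.2857, -0.2857, -1.2857, -1.2857, -0.2857
Σ(z_t−z̄)(z_{t+2}−z̄) = (-4.7755) + (-0.2041) + (1.6531) + (0.3673) + (0.3673) = -2.5918
Denominator Σ(z_t−z̄)² = 19.4286
r_2 = -2.5918 / 19.4286 = -0.133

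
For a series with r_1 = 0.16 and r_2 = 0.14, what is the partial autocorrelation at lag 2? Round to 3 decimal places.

0.117

φ_{22} = (r_2 − r_1²) / (1 − r_1²)
r_1² = (0.16)² = 0.0256
Numerator = 0.14 − 0.0256 = 0.1144; denominator = 1 − 0.0256 = 0.9744
φ_{22} = 0.1144 / 0.9744 = 0.117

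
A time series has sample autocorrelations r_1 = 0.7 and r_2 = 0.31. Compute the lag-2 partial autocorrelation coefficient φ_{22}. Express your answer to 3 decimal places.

φ_{22} = (r_2 − r_1²) / (1 − r_1²)
r_1² = (0.7)² = 0.49
Numerator = 0.31 − 0.4900 = -0.1800; denominator = 1 − 0.4900 = 0.5100
φ_{22} = -0.1800 / 0.5100 = -0.353

-0.353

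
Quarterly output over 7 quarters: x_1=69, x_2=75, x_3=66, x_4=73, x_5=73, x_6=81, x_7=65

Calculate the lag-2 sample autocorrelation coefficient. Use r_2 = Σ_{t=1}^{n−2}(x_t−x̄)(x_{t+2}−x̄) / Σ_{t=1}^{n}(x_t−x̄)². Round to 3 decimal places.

0.085

Mean x̄ = (69 + 75 + 66 + 73 + 73 + 81 + 65)/7 = 71.7143
Numerator Σ_{t=1}^{5}(x_t−x̄)(x_{t+2}−x̄) = 15.6939
Denominator Σ(x_t−x̄)² = 185.4286
r_2 = 15.6939 / 185.4286 = 0.085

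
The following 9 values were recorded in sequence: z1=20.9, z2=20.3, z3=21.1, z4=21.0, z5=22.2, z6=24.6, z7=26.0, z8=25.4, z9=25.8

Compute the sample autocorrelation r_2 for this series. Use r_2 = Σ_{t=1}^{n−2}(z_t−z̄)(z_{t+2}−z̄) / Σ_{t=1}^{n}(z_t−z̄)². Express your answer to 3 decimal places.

0.389

Mean z̄ = (20.9 + 20.3 + 21.1 + 21.0 + 22.2 + 24.6 + 26.0 + 25.4 + 25.8)/9 = 23.0333
Σ(z_t−z̄)(z_{t+2}−z̄) = (4.1244) + (5.5578) + (1.6111) + (-3.1856) + (-2.4722) + (3.7078) + (8.2078) = 17.5511
Denominator Σ(z_t−z̄)² = 45.1000
r_2 = 17.5511 / 45.1000 = 0.389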